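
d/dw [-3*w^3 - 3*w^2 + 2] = 3*w*(-3*w - 2)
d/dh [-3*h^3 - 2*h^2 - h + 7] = -9*h^2 - 4*h - 1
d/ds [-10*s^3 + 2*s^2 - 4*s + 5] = -30*s^2 + 4*s - 4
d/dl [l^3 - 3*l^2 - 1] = 3*l*(l - 2)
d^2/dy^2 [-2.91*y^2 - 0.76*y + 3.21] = -5.82000000000000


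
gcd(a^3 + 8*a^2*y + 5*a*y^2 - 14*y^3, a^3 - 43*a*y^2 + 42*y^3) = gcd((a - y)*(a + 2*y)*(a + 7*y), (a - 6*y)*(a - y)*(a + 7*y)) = -a^2 - 6*a*y + 7*y^2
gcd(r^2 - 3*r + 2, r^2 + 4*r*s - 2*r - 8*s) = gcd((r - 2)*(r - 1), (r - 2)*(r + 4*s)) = r - 2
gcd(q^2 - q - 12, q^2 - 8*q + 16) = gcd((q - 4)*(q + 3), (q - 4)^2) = q - 4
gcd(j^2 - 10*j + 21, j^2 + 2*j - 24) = 1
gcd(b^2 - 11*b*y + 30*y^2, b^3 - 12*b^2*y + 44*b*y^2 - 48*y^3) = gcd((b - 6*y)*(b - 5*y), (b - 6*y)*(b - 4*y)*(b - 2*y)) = -b + 6*y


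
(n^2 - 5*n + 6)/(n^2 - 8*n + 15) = (n - 2)/(n - 5)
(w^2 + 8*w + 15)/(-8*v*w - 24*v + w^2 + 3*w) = (-w - 5)/(8*v - w)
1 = 1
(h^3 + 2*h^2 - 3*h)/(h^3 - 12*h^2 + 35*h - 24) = h*(h + 3)/(h^2 - 11*h + 24)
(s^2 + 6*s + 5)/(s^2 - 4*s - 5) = (s + 5)/(s - 5)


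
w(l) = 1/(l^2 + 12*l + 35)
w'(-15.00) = 0.00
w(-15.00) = 0.01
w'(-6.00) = 0.00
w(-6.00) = -1.00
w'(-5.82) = -0.38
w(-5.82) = -1.03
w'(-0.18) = -0.01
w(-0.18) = 0.03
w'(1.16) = -0.01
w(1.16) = 0.02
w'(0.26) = -0.01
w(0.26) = 0.03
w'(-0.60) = -0.01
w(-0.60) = 0.04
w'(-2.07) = -0.04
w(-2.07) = 0.07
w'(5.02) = -0.00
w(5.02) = 0.01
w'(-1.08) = -0.02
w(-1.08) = 0.04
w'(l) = (-2*l - 12)/(l^2 + 12*l + 35)^2 = 2*(-l - 6)/(l^2 + 12*l + 35)^2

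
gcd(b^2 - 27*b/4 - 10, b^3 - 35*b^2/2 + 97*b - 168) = b - 8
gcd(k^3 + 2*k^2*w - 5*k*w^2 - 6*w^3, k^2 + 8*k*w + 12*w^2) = 1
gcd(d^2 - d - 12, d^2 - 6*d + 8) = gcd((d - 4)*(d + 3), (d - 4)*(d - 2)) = d - 4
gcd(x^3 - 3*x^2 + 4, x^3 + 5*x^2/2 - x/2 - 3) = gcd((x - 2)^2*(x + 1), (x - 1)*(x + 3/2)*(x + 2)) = 1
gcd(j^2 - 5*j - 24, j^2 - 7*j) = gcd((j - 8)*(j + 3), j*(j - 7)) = 1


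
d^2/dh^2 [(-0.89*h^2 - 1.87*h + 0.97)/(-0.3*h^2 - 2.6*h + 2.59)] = (1.11022302462516e-16*h^4 - 1.0518*h^3 + 3.62538*h^2 + 4.17834*h + 22.503798)/(0.027*h^6 + 0.702*h^5 + 5.3847*h^4 + 5.4548*h^3 - 46.48791*h^2 + 52.32318*h - 17.373979)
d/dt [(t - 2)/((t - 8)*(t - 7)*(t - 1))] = 2*(-t^3 + 11*t^2 - 32*t + 43)/(t^6 - 32*t^5 + 398*t^4 - 2384*t^3 + 6833*t^2 - 7952*t + 3136)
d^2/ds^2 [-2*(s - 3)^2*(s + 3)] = 12 - 12*s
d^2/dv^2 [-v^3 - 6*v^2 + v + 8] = -6*v - 12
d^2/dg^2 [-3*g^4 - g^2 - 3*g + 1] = -36*g^2 - 2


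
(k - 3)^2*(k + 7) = k^3 + k^2 - 33*k + 63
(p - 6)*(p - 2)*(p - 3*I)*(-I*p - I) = -I*p^4 - 3*p^3 + 7*I*p^3 + 21*p^2 - 4*I*p^2 - 12*p - 12*I*p - 36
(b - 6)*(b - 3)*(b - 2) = b^3 - 11*b^2 + 36*b - 36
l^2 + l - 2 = (l - 1)*(l + 2)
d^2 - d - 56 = (d - 8)*(d + 7)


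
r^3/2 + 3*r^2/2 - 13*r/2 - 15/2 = (r/2 + 1/2)*(r - 3)*(r + 5)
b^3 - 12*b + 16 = (b - 2)^2*(b + 4)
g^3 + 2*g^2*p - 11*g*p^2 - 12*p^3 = (g - 3*p)*(g + p)*(g + 4*p)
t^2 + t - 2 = (t - 1)*(t + 2)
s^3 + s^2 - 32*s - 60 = (s - 6)*(s + 2)*(s + 5)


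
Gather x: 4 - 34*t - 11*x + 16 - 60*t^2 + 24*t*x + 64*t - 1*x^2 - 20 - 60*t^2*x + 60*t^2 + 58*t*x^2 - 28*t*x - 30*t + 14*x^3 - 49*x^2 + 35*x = 14*x^3 + x^2*(58*t - 50) + x*(-60*t^2 - 4*t + 24)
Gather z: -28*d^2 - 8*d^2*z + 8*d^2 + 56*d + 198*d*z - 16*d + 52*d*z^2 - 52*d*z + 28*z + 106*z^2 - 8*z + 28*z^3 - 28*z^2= -20*d^2 + 40*d + 28*z^3 + z^2*(52*d + 78) + z*(-8*d^2 + 146*d + 20)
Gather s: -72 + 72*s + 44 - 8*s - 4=64*s - 32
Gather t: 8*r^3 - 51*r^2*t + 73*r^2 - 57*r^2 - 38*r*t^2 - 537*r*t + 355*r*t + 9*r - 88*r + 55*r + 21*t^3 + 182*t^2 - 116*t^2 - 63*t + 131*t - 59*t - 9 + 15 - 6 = 8*r^3 + 16*r^2 - 24*r + 21*t^3 + t^2*(66 - 38*r) + t*(-51*r^2 - 182*r + 9)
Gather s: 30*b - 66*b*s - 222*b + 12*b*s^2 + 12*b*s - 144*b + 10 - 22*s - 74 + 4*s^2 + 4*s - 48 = -336*b + s^2*(12*b + 4) + s*(-54*b - 18) - 112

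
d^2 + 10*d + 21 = (d + 3)*(d + 7)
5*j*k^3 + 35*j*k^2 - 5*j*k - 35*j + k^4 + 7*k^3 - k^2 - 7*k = (5*j + k)*(k - 1)*(k + 1)*(k + 7)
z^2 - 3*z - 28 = (z - 7)*(z + 4)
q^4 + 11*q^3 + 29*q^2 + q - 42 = (q - 1)*(q + 2)*(q + 3)*(q + 7)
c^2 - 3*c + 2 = (c - 2)*(c - 1)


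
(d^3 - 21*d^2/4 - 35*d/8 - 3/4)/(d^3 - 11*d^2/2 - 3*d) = (d + 1/4)/d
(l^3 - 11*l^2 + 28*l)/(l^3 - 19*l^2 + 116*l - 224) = l/(l - 8)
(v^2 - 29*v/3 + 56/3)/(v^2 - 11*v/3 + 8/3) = (v - 7)/(v - 1)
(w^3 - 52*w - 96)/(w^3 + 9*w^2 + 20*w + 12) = (w - 8)/(w + 1)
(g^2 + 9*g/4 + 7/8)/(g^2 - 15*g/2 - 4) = (g + 7/4)/(g - 8)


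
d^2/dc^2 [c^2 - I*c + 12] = 2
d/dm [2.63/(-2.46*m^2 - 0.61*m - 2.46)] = (12.9396*m + 1.6043)/(2.46*m^2 + 0.61*m + 2.46)^2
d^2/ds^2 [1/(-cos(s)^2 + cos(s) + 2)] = (-4*sin(s)^4 + 11*sin(s)^2 - 7*cos(s)/4 + 3*cos(3*s)/4 - 1)/(sin(s)^2 + cos(s) + 1)^3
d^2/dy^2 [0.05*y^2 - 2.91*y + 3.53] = 0.100000000000000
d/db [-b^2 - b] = -2*b - 1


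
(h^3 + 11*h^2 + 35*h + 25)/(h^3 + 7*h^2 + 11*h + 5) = (h + 5)/(h + 1)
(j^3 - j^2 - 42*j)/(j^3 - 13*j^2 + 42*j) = (j + 6)/(j - 6)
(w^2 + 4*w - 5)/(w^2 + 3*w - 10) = (w - 1)/(w - 2)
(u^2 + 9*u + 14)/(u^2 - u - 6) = (u + 7)/(u - 3)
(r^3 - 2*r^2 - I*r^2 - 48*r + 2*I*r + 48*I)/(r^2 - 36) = (r^2 - r*(8 + I) + 8*I)/(r - 6)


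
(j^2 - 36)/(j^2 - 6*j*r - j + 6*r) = (j^2 - 36)/(j^2 - 6*j*r - j + 6*r)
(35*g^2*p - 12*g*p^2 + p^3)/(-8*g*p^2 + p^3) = (-35*g^2 + 12*g*p - p^2)/(p*(8*g - p))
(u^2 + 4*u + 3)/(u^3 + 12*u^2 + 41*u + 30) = (u + 3)/(u^2 + 11*u + 30)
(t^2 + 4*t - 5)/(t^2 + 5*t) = (t - 1)/t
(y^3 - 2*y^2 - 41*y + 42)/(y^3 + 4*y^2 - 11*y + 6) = (y - 7)/(y - 1)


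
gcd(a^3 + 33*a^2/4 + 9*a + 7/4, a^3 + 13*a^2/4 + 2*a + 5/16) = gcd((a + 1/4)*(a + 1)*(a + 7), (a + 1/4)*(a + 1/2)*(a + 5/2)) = a + 1/4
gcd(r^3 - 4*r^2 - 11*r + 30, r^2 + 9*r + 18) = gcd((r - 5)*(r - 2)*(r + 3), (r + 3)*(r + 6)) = r + 3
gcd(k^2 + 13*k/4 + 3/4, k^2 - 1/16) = k + 1/4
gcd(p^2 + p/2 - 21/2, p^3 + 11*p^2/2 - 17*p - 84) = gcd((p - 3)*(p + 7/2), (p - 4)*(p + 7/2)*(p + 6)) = p + 7/2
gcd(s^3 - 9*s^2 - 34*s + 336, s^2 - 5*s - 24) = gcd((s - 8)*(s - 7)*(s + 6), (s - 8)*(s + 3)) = s - 8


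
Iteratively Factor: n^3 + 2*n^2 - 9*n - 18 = (n + 3)*(n^2 - n - 6) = (n - 3)*(n + 3)*(n + 2)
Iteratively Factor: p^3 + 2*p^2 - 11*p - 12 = (p + 4)*(p^2 - 2*p - 3) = (p + 1)*(p + 4)*(p - 3)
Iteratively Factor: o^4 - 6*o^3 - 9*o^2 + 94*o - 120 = (o - 5)*(o^3 - o^2 - 14*o + 24) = (o - 5)*(o - 3)*(o^2 + 2*o - 8) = (o - 5)*(o - 3)*(o + 4)*(o - 2)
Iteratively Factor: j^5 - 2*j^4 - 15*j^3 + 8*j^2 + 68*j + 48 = (j + 2)*(j^4 - 4*j^3 - 7*j^2 + 22*j + 24) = (j - 3)*(j + 2)*(j^3 - j^2 - 10*j - 8) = (j - 4)*(j - 3)*(j + 2)*(j^2 + 3*j + 2) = (j - 4)*(j - 3)*(j + 1)*(j + 2)*(j + 2)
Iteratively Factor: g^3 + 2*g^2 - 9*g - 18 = (g - 3)*(g^2 + 5*g + 6) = (g - 3)*(g + 2)*(g + 3)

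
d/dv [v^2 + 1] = 2*v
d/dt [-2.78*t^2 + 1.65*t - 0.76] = 1.65 - 5.56*t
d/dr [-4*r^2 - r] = -8*r - 1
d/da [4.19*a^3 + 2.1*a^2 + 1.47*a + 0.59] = 12.57*a^2 + 4.2*a + 1.47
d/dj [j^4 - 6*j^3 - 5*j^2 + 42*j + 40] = 4*j^3 - 18*j^2 - 10*j + 42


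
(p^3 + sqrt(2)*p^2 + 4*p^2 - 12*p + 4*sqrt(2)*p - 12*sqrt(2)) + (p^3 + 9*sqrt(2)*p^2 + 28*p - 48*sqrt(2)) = 2*p^3 + 4*p^2 + 10*sqrt(2)*p^2 + 4*sqrt(2)*p + 16*p - 60*sqrt(2)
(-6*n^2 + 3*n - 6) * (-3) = 18*n^2 - 9*n + 18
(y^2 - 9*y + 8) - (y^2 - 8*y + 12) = -y - 4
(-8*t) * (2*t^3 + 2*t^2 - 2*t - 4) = -16*t^4 - 16*t^3 + 16*t^2 + 32*t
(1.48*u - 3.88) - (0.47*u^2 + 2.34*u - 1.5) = -0.47*u^2 - 0.86*u - 2.38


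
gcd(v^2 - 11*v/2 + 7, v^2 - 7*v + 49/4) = v - 7/2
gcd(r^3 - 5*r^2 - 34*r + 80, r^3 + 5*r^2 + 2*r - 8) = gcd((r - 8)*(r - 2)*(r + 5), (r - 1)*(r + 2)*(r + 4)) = 1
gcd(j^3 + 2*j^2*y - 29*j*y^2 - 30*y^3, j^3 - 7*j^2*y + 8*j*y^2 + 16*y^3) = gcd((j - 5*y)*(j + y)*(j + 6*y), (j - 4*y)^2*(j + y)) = j + y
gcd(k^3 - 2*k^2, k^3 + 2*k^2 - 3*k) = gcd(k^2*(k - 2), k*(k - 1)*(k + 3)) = k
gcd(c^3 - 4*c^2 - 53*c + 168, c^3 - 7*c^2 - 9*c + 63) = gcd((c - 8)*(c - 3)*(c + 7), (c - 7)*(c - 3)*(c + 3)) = c - 3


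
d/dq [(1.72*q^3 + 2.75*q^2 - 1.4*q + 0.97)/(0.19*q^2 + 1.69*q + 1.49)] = (0.3268*q^4 + 5.8136*q^3 + 12.6019*q^2 + 7.8264*q - 3.7253)/(0.0361*q^4 + 0.6422*q^3 + 3.4223*q^2 + 5.0362*q + 2.2201)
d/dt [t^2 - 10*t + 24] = 2*t - 10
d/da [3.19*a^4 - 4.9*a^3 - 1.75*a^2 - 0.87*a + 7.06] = 12.76*a^3 - 14.7*a^2 - 3.5*a - 0.87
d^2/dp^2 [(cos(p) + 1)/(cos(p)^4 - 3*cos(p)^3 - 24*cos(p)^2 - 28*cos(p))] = (59*(1 - cos(p)^2)^2/cos(p)^3 - 76*sin(p)^6/cos(p)^3 - 9*cos(p)^4 - 23*cos(p)^3 - 83*cos(p)^2 + 616*tan(p)^2 + 384 - 30/cos(p) + 409/cos(p)^3)/((cos(p) - 7)^3*(cos(p) + 2)^4)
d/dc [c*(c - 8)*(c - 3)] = 3*c^2 - 22*c + 24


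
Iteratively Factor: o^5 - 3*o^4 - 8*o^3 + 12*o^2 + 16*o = (o)*(o^4 - 3*o^3 - 8*o^2 + 12*o + 16) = o*(o + 2)*(o^3 - 5*o^2 + 2*o + 8) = o*(o + 1)*(o + 2)*(o^2 - 6*o + 8) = o*(o - 4)*(o + 1)*(o + 2)*(o - 2)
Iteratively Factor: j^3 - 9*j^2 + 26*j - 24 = (j - 2)*(j^2 - 7*j + 12) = (j - 4)*(j - 2)*(j - 3)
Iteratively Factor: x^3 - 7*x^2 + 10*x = (x - 2)*(x^2 - 5*x) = (x - 5)*(x - 2)*(x)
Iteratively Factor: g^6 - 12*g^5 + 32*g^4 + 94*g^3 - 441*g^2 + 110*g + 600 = (g + 3)*(g^5 - 15*g^4 + 77*g^3 - 137*g^2 - 30*g + 200) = (g - 5)*(g + 3)*(g^4 - 10*g^3 + 27*g^2 - 2*g - 40) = (g - 5)*(g - 2)*(g + 3)*(g^3 - 8*g^2 + 11*g + 20) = (g - 5)*(g - 4)*(g - 2)*(g + 3)*(g^2 - 4*g - 5) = (g - 5)*(g - 4)*(g - 2)*(g + 1)*(g + 3)*(g - 5)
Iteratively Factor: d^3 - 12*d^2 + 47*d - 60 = (d - 3)*(d^2 - 9*d + 20) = (d - 5)*(d - 3)*(d - 4)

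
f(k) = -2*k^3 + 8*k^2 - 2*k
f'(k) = -6*k^2 + 16*k - 2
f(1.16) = 5.32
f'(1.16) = 8.49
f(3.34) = 8.05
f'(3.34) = -15.49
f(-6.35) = 847.38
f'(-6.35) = -345.54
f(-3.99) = 262.38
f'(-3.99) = -161.36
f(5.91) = -145.25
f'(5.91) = -117.01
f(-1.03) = 12.73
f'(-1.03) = -24.85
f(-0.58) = 4.24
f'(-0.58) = -13.30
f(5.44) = -96.11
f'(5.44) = -92.52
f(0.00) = 0.00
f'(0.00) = -2.00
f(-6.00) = 732.00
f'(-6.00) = -314.00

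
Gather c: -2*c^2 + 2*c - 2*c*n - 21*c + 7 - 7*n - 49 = -2*c^2 + c*(-2*n - 19) - 7*n - 42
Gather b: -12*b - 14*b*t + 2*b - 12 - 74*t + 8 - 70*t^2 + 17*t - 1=b*(-14*t - 10) - 70*t^2 - 57*t - 5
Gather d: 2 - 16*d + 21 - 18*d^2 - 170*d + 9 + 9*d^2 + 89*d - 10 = -9*d^2 - 97*d + 22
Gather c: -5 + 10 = 5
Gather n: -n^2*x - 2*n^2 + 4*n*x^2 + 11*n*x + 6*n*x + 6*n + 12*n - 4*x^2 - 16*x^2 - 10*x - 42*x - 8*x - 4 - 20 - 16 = n^2*(-x - 2) + n*(4*x^2 + 17*x + 18) - 20*x^2 - 60*x - 40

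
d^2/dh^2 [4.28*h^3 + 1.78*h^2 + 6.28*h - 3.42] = 25.68*h + 3.56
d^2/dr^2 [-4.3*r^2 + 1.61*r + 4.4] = -8.60000000000000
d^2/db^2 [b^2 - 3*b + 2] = 2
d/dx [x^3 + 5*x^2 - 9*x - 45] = 3*x^2 + 10*x - 9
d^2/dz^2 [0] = 0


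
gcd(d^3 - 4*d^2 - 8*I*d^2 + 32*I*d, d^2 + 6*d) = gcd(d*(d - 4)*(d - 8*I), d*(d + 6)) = d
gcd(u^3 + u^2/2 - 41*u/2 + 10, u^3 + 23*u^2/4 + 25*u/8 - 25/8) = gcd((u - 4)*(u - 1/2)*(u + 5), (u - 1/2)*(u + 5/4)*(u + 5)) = u^2 + 9*u/2 - 5/2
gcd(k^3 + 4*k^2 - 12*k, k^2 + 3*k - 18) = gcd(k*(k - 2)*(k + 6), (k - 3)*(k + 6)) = k + 6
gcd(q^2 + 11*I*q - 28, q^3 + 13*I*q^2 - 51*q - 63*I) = q + 7*I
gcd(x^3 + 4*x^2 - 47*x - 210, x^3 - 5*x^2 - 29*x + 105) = x^2 - 2*x - 35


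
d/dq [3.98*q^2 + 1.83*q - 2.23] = 7.96*q + 1.83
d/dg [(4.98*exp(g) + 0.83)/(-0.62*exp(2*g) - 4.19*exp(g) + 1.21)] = (3.0876*exp(2*g) + 1.0292*exp(g) + 9.5035)*exp(g)/(0.3844*exp(4*g) + 5.1956*exp(3*g) + 16.0557*exp(2*g) - 10.1398*exp(g) + 1.4641)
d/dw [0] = 0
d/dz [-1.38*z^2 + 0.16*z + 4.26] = 0.16 - 2.76*z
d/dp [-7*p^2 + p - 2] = 1 - 14*p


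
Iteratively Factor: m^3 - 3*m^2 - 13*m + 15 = (m - 5)*(m^2 + 2*m - 3) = (m - 5)*(m - 1)*(m + 3)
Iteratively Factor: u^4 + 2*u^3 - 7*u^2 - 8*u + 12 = (u + 2)*(u^3 - 7*u + 6) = (u + 2)*(u + 3)*(u^2 - 3*u + 2) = (u - 1)*(u + 2)*(u + 3)*(u - 2)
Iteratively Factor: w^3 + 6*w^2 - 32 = (w + 4)*(w^2 + 2*w - 8) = (w + 4)^2*(w - 2)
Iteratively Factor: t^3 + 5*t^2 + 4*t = (t + 4)*(t^2 + t) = t*(t + 4)*(t + 1)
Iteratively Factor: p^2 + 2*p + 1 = (p + 1)*(p + 1)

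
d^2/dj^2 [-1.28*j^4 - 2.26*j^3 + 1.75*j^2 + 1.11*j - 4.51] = -15.36*j^2 - 13.56*j + 3.5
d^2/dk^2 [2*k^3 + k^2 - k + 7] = 12*k + 2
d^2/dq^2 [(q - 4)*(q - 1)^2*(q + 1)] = 12*q^2 - 30*q + 6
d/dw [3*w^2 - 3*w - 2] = 6*w - 3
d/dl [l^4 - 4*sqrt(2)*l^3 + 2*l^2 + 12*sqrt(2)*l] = 4*l^3 - 12*sqrt(2)*l^2 + 4*l + 12*sqrt(2)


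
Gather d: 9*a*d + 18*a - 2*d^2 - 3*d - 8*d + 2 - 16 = 18*a - 2*d^2 + d*(9*a - 11) - 14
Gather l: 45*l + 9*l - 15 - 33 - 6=54*l - 54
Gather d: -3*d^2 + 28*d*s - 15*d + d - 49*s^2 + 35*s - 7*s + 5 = -3*d^2 + d*(28*s - 14) - 49*s^2 + 28*s + 5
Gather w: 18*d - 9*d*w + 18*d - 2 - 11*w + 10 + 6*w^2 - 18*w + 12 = 36*d + 6*w^2 + w*(-9*d - 29) + 20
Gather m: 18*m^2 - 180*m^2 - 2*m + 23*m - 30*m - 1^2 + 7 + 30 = -162*m^2 - 9*m + 36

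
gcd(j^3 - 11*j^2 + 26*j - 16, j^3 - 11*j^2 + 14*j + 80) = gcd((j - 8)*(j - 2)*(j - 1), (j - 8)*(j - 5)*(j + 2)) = j - 8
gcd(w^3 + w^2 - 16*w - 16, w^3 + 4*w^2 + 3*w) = w + 1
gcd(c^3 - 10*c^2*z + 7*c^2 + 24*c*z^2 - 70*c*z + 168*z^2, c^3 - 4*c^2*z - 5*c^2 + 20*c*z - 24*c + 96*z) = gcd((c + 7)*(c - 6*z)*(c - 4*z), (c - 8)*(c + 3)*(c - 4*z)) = -c + 4*z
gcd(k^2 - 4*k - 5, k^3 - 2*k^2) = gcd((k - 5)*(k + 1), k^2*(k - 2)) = 1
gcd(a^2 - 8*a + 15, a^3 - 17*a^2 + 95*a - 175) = a - 5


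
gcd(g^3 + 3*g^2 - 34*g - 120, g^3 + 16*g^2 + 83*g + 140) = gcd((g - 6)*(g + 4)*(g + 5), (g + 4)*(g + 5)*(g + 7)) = g^2 + 9*g + 20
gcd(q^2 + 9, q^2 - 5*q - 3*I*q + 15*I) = q - 3*I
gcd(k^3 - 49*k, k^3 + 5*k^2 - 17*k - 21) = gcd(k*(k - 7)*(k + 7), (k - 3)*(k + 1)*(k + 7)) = k + 7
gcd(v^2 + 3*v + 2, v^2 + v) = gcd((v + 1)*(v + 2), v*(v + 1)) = v + 1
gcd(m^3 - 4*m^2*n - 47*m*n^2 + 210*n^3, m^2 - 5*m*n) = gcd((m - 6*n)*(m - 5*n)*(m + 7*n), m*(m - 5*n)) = m - 5*n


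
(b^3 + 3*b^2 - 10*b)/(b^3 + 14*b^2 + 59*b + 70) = b*(b - 2)/(b^2 + 9*b + 14)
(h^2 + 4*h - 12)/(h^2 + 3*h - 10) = (h + 6)/(h + 5)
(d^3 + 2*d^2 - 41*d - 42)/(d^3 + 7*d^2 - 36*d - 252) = (d + 1)/(d + 6)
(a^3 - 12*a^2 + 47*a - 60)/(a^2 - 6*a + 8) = (a^2 - 8*a + 15)/(a - 2)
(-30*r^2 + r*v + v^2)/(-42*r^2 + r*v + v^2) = (-30*r^2 + r*v + v^2)/(-42*r^2 + r*v + v^2)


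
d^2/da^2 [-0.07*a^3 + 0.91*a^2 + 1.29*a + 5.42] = 1.82 - 0.42*a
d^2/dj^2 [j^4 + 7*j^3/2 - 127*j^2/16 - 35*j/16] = 12*j^2 + 21*j - 127/8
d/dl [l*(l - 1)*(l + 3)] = 3*l^2 + 4*l - 3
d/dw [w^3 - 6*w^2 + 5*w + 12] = 3*w^2 - 12*w + 5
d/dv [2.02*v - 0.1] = 2.02000000000000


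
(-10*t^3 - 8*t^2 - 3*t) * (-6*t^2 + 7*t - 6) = 60*t^5 - 22*t^4 + 22*t^3 + 27*t^2 + 18*t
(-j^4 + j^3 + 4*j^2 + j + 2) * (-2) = 2*j^4 - 2*j^3 - 8*j^2 - 2*j - 4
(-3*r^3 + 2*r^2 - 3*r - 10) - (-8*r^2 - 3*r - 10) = -3*r^3 + 10*r^2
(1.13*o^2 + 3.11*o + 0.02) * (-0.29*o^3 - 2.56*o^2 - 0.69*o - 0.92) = -0.3277*o^5 - 3.7947*o^4 - 8.7471*o^3 - 3.2367*o^2 - 2.875*o - 0.0184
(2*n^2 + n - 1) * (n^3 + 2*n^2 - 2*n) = 2*n^5 + 5*n^4 - 3*n^3 - 4*n^2 + 2*n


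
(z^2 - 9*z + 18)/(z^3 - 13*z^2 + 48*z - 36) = (z - 3)/(z^2 - 7*z + 6)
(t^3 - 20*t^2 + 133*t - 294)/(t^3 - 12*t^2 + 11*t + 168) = (t^2 - 13*t + 42)/(t^2 - 5*t - 24)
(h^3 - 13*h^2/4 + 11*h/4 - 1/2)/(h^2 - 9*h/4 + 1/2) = h - 1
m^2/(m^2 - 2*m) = m/(m - 2)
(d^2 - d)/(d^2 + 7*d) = (d - 1)/(d + 7)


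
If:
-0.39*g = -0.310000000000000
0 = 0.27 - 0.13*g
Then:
No Solution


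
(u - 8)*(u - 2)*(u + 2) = u^3 - 8*u^2 - 4*u + 32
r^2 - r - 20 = (r - 5)*(r + 4)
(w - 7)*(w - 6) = w^2 - 13*w + 42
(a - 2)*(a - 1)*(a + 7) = a^3 + 4*a^2 - 19*a + 14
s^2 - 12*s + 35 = (s - 7)*(s - 5)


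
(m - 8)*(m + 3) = m^2 - 5*m - 24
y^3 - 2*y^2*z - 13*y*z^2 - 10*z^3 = (y - 5*z)*(y + z)*(y + 2*z)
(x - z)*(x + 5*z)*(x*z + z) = x^3*z + 4*x^2*z^2 + x^2*z - 5*x*z^3 + 4*x*z^2 - 5*z^3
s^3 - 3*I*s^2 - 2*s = s*(s - 2*I)*(s - I)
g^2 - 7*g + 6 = (g - 6)*(g - 1)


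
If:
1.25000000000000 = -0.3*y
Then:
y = -4.17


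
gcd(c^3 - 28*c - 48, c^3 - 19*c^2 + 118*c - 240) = c - 6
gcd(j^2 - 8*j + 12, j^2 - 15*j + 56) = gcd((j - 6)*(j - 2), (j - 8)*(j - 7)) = 1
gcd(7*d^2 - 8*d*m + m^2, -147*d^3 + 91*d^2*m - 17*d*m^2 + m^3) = 7*d - m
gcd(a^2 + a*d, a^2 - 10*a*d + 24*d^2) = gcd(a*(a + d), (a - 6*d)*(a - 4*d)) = 1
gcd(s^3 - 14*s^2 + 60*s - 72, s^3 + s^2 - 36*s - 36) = s - 6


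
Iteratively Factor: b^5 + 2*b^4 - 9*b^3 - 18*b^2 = (b + 2)*(b^4 - 9*b^2) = b*(b + 2)*(b^3 - 9*b) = b^2*(b + 2)*(b^2 - 9) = b^2*(b - 3)*(b + 2)*(b + 3)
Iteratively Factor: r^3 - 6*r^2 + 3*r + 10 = (r - 2)*(r^2 - 4*r - 5) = (r - 2)*(r + 1)*(r - 5)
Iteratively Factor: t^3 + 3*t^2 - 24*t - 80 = (t + 4)*(t^2 - t - 20) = (t - 5)*(t + 4)*(t + 4)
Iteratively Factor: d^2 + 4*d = (d + 4)*(d)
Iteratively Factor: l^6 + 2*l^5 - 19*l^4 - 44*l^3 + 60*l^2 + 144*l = (l + 2)*(l^5 - 19*l^3 - 6*l^2 + 72*l) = l*(l + 2)*(l^4 - 19*l^2 - 6*l + 72) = l*(l + 2)*(l + 3)*(l^3 - 3*l^2 - 10*l + 24) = l*(l - 4)*(l + 2)*(l + 3)*(l^2 + l - 6) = l*(l - 4)*(l - 2)*(l + 2)*(l + 3)*(l + 3)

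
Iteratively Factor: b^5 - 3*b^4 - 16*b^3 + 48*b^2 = (b - 3)*(b^4 - 16*b^2) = b*(b - 3)*(b^3 - 16*b) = b^2*(b - 3)*(b^2 - 16) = b^2*(b - 4)*(b - 3)*(b + 4)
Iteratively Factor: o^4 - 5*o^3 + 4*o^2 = (o)*(o^3 - 5*o^2 + 4*o) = o^2*(o^2 - 5*o + 4) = o^2*(o - 1)*(o - 4)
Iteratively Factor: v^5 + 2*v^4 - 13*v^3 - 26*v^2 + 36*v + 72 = (v - 3)*(v^4 + 5*v^3 + 2*v^2 - 20*v - 24) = (v - 3)*(v + 2)*(v^3 + 3*v^2 - 4*v - 12) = (v - 3)*(v + 2)^2*(v^2 + v - 6) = (v - 3)*(v + 2)^2*(v + 3)*(v - 2)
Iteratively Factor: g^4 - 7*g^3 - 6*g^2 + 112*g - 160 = (g - 2)*(g^3 - 5*g^2 - 16*g + 80) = (g - 4)*(g - 2)*(g^2 - g - 20) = (g - 4)*(g - 2)*(g + 4)*(g - 5)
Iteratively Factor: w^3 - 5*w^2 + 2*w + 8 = (w + 1)*(w^2 - 6*w + 8) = (w - 2)*(w + 1)*(w - 4)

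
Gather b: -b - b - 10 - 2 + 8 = -2*b - 4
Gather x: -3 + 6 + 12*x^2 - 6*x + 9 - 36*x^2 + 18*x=-24*x^2 + 12*x + 12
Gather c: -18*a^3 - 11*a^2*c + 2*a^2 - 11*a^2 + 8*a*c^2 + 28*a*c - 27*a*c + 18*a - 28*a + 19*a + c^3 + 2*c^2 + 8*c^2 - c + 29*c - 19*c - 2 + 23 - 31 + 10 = -18*a^3 - 9*a^2 + 9*a + c^3 + c^2*(8*a + 10) + c*(-11*a^2 + a + 9)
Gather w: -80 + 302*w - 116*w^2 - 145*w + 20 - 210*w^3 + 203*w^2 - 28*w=-210*w^3 + 87*w^2 + 129*w - 60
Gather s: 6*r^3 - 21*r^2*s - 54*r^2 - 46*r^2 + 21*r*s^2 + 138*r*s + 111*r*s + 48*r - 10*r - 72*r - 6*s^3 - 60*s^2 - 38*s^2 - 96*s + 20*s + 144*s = 6*r^3 - 100*r^2 - 34*r - 6*s^3 + s^2*(21*r - 98) + s*(-21*r^2 + 249*r + 68)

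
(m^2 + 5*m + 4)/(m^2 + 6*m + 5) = (m + 4)/(m + 5)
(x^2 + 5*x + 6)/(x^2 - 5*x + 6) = (x^2 + 5*x + 6)/(x^2 - 5*x + 6)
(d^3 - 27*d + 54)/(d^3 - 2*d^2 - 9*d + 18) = (d^2 + 3*d - 18)/(d^2 + d - 6)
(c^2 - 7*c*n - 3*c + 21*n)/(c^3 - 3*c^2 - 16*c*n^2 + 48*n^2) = (c - 7*n)/(c^2 - 16*n^2)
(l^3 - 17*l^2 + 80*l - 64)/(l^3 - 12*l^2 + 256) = (l - 1)/(l + 4)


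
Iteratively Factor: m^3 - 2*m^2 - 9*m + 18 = (m + 3)*(m^2 - 5*m + 6) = (m - 2)*(m + 3)*(m - 3)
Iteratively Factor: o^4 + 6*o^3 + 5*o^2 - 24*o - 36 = (o + 2)*(o^3 + 4*o^2 - 3*o - 18) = (o + 2)*(o + 3)*(o^2 + o - 6) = (o + 2)*(o + 3)^2*(o - 2)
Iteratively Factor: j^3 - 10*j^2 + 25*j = (j)*(j^2 - 10*j + 25) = j*(j - 5)*(j - 5)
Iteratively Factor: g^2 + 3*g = (g)*(g + 3)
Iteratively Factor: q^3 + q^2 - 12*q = (q + 4)*(q^2 - 3*q) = q*(q + 4)*(q - 3)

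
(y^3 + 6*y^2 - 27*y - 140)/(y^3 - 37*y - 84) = (y^2 + 2*y - 35)/(y^2 - 4*y - 21)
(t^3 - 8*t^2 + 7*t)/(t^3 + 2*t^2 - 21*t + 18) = t*(t - 7)/(t^2 + 3*t - 18)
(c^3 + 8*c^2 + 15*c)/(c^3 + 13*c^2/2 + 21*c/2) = 2*(c + 5)/(2*c + 7)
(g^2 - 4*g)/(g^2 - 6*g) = (g - 4)/(g - 6)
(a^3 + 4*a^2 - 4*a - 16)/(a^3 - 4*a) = (a + 4)/a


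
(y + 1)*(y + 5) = y^2 + 6*y + 5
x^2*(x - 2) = x^3 - 2*x^2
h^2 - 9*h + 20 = (h - 5)*(h - 4)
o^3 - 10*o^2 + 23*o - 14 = (o - 7)*(o - 2)*(o - 1)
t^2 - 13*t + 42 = (t - 7)*(t - 6)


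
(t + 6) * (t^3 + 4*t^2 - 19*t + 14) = t^4 + 10*t^3 + 5*t^2 - 100*t + 84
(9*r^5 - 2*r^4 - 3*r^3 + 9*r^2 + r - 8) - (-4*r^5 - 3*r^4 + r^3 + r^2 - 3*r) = 13*r^5 + r^4 - 4*r^3 + 8*r^2 + 4*r - 8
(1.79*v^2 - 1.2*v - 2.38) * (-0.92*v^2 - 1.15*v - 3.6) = -1.6468*v^4 - 0.9545*v^3 - 2.8744*v^2 + 7.057*v + 8.568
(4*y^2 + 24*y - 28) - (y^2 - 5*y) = 3*y^2 + 29*y - 28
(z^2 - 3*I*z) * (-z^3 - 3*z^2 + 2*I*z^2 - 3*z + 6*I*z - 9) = -z^5 - 3*z^4 + 5*I*z^4 + 3*z^3 + 15*I*z^3 + 9*z^2 + 9*I*z^2 + 27*I*z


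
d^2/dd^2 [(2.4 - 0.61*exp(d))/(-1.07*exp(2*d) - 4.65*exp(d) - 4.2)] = (0.698389*exp(4*d) - 14.026095*exp(3*d) - 52.27164*exp(2*d) - 20.6649*exp(d) + 57.6324)*exp(d)/(1.225043*exp(6*d) + 15.971355*exp(5*d) + 83.833965*exp(4*d) + 225.927225*exp(3*d) + 329.0679*exp(2*d) + 246.078*exp(d) + 74.088)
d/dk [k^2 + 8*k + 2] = 2*k + 8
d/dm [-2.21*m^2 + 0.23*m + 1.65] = 0.23 - 4.42*m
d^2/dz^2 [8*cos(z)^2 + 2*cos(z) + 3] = -2*cos(z) - 16*cos(2*z)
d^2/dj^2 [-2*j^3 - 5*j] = -12*j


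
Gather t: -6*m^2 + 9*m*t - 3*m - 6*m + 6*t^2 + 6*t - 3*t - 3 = -6*m^2 - 9*m + 6*t^2 + t*(9*m + 3) - 3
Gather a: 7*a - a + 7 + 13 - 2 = 6*a + 18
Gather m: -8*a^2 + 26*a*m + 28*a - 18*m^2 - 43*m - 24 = -8*a^2 + 28*a - 18*m^2 + m*(26*a - 43) - 24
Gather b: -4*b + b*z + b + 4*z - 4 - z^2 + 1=b*(z - 3) - z^2 + 4*z - 3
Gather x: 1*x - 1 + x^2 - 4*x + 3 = x^2 - 3*x + 2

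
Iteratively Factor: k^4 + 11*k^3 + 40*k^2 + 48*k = (k + 4)*(k^3 + 7*k^2 + 12*k) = (k + 3)*(k + 4)*(k^2 + 4*k) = k*(k + 3)*(k + 4)*(k + 4)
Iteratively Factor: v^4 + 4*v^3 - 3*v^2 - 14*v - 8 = (v + 4)*(v^3 - 3*v - 2) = (v + 1)*(v + 4)*(v^2 - v - 2) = (v + 1)^2*(v + 4)*(v - 2)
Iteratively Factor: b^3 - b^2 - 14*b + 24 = (b - 2)*(b^2 + b - 12) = (b - 3)*(b - 2)*(b + 4)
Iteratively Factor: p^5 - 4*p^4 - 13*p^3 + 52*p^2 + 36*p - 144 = (p - 4)*(p^4 - 13*p^2 + 36) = (p - 4)*(p - 3)*(p^3 + 3*p^2 - 4*p - 12) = (p - 4)*(p - 3)*(p - 2)*(p^2 + 5*p + 6) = (p - 4)*(p - 3)*(p - 2)*(p + 3)*(p + 2)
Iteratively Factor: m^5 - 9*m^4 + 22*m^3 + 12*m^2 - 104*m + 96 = (m - 4)*(m^4 - 5*m^3 + 2*m^2 + 20*m - 24) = (m - 4)*(m - 2)*(m^3 - 3*m^2 - 4*m + 12) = (m - 4)*(m - 2)^2*(m^2 - m - 6) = (m - 4)*(m - 3)*(m - 2)^2*(m + 2)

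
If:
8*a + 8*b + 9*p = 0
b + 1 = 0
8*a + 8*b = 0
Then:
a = 1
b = -1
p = 0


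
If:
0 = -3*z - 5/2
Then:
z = -5/6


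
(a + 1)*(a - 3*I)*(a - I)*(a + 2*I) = a^4 + a^3 - 2*I*a^3 + 5*a^2 - 2*I*a^2 + 5*a - 6*I*a - 6*I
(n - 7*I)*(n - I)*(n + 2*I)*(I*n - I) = I*n^4 + 6*n^3 - I*n^3 - 6*n^2 + 9*I*n^2 + 14*n - 9*I*n - 14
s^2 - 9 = (s - 3)*(s + 3)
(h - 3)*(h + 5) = h^2 + 2*h - 15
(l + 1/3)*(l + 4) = l^2 + 13*l/3 + 4/3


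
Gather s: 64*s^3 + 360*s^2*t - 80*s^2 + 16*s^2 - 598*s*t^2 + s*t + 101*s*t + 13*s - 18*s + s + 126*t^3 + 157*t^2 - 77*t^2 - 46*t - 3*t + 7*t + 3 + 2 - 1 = 64*s^3 + s^2*(360*t - 64) + s*(-598*t^2 + 102*t - 4) + 126*t^3 + 80*t^2 - 42*t + 4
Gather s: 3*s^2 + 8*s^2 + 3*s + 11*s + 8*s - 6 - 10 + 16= 11*s^2 + 22*s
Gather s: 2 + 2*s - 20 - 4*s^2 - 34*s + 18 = -4*s^2 - 32*s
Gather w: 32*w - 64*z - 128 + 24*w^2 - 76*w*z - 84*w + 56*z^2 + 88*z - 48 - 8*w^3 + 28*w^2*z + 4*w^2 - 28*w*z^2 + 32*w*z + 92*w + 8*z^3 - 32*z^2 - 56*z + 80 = -8*w^3 + w^2*(28*z + 28) + w*(-28*z^2 - 44*z + 40) + 8*z^3 + 24*z^2 - 32*z - 96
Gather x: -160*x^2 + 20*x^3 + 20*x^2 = 20*x^3 - 140*x^2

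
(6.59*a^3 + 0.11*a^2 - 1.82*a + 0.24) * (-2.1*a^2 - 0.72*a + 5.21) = -13.839*a^5 - 4.9758*a^4 + 38.0767*a^3 + 1.3795*a^2 - 9.655*a + 1.2504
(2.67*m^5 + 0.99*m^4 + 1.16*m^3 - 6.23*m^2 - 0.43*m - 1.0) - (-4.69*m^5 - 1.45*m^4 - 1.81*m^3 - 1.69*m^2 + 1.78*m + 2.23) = 7.36*m^5 + 2.44*m^4 + 2.97*m^3 - 4.54*m^2 - 2.21*m - 3.23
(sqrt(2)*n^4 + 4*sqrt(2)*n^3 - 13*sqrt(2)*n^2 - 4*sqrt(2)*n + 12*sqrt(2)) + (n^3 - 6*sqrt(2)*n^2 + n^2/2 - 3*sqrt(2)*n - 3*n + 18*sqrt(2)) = sqrt(2)*n^4 + n^3 + 4*sqrt(2)*n^3 - 19*sqrt(2)*n^2 + n^2/2 - 7*sqrt(2)*n - 3*n + 30*sqrt(2)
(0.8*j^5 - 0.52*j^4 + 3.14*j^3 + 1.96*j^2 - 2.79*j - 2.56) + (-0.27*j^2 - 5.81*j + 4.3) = 0.8*j^5 - 0.52*j^4 + 3.14*j^3 + 1.69*j^2 - 8.6*j + 1.74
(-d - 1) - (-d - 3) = 2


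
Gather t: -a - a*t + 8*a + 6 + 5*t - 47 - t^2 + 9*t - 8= 7*a - t^2 + t*(14 - a) - 49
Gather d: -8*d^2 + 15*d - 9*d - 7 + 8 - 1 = -8*d^2 + 6*d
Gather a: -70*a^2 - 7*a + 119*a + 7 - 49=-70*a^2 + 112*a - 42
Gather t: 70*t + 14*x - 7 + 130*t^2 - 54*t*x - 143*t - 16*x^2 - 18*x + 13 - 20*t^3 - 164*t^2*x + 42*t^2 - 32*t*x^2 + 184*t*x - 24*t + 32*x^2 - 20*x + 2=-20*t^3 + t^2*(172 - 164*x) + t*(-32*x^2 + 130*x - 97) + 16*x^2 - 24*x + 8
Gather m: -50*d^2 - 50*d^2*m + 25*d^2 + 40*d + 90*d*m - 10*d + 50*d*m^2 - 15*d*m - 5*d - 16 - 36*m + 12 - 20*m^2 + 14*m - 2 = -25*d^2 + 25*d + m^2*(50*d - 20) + m*(-50*d^2 + 75*d - 22) - 6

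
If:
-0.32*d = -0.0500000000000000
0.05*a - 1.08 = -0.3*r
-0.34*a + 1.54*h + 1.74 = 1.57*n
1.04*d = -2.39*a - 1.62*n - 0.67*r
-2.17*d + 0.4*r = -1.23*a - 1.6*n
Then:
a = -1.33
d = 0.16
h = -1.14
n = 0.28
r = 3.82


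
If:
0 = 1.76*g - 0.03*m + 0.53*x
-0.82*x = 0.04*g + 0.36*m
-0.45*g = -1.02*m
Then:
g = 0.00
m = 0.00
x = 0.00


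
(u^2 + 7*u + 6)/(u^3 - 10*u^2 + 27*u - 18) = (u^2 + 7*u + 6)/(u^3 - 10*u^2 + 27*u - 18)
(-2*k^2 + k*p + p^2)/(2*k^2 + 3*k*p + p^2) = (-k + p)/(k + p)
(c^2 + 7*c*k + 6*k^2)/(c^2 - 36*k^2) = (c + k)/(c - 6*k)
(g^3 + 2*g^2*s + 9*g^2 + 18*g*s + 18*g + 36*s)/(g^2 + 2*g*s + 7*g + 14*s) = (g^2 + 9*g + 18)/(g + 7)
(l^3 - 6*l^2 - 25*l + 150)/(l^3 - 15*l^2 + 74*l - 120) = (l + 5)/(l - 4)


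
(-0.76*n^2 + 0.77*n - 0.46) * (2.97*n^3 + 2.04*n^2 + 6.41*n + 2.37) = -2.2572*n^5 + 0.7365*n^4 - 4.667*n^3 + 2.1961*n^2 - 1.1237*n - 1.0902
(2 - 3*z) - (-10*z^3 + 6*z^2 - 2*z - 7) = 10*z^3 - 6*z^2 - z + 9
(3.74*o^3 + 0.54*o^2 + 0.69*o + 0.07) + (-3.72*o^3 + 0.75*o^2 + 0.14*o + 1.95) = 0.02*o^3 + 1.29*o^2 + 0.83*o + 2.02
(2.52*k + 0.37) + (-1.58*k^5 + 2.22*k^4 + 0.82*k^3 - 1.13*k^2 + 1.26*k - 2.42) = -1.58*k^5 + 2.22*k^4 + 0.82*k^3 - 1.13*k^2 + 3.78*k - 2.05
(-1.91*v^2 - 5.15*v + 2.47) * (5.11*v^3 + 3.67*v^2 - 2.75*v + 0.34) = -9.7601*v^5 - 33.3262*v^4 - 1.0263*v^3 + 22.578*v^2 - 8.5435*v + 0.8398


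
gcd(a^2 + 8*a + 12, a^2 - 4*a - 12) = a + 2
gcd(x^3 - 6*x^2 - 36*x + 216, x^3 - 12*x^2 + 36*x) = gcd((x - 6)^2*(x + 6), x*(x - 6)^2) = x^2 - 12*x + 36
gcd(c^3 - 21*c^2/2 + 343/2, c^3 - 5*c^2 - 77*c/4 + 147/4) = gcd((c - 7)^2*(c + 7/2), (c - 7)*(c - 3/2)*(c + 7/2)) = c^2 - 7*c/2 - 49/2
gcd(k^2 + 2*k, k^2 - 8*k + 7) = 1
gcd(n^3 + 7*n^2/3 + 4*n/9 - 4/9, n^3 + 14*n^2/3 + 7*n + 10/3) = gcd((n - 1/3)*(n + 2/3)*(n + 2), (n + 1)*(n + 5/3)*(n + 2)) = n + 2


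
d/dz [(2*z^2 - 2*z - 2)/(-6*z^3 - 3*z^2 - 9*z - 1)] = 4*(3*z^4 - 6*z^3 - 15*z^2 - 4*z - 4)/(36*z^6 + 36*z^5 + 117*z^4 + 66*z^3 + 87*z^2 + 18*z + 1)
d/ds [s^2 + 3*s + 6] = 2*s + 3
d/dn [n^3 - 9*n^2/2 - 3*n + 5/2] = 3*n^2 - 9*n - 3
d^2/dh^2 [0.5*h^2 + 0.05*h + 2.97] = 1.00000000000000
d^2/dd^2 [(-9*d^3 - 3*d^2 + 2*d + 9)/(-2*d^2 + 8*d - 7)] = 2*(490*d^3 - 1746*d^2 + 1839*d - 415)/(8*d^6 - 96*d^5 + 468*d^4 - 1184*d^3 + 1638*d^2 - 1176*d + 343)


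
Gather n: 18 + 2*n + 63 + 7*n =9*n + 81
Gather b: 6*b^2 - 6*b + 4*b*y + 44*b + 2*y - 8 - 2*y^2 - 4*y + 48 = 6*b^2 + b*(4*y + 38) - 2*y^2 - 2*y + 40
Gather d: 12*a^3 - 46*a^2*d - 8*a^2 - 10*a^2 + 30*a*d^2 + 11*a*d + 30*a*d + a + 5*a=12*a^3 - 18*a^2 + 30*a*d^2 + 6*a + d*(-46*a^2 + 41*a)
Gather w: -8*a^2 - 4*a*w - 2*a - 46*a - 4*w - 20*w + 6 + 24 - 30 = -8*a^2 - 48*a + w*(-4*a - 24)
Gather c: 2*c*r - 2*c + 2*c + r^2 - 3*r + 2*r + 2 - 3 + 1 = 2*c*r + r^2 - r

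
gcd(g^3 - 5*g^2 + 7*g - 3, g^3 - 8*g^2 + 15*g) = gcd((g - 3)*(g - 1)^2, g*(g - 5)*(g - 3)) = g - 3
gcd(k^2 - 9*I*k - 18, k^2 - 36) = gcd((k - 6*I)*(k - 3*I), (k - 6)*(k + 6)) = 1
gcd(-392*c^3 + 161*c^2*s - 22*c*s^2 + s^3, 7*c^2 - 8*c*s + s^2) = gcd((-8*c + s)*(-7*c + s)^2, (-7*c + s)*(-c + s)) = -7*c + s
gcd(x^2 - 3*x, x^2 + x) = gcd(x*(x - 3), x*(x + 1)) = x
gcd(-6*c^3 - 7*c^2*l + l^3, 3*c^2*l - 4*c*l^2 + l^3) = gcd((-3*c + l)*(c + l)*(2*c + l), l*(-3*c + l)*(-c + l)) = 3*c - l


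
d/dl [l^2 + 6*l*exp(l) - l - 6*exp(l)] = 6*l*exp(l) + 2*l - 1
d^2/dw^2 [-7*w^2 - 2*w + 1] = -14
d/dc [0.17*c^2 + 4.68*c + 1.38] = 0.34*c + 4.68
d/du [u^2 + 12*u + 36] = 2*u + 12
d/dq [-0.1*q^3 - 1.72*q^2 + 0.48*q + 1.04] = -0.3*q^2 - 3.44*q + 0.48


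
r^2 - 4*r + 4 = (r - 2)^2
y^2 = y^2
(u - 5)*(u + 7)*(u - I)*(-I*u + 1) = -I*u^4 - 2*I*u^3 + 34*I*u^2 - 2*I*u + 35*I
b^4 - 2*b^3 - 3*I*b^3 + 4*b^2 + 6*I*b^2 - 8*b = b*(b - 2)*(b - 4*I)*(b + I)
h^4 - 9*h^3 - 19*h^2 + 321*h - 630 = (h - 7)*(h - 5)*(h - 3)*(h + 6)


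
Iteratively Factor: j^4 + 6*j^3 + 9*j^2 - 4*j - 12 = (j + 3)*(j^3 + 3*j^2 - 4) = (j + 2)*(j + 3)*(j^2 + j - 2) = (j - 1)*(j + 2)*(j + 3)*(j + 2)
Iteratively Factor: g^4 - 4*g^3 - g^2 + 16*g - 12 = (g - 3)*(g^3 - g^2 - 4*g + 4) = (g - 3)*(g - 2)*(g^2 + g - 2) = (g - 3)*(g - 2)*(g + 2)*(g - 1)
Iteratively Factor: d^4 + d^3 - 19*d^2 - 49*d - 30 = (d - 5)*(d^3 + 6*d^2 + 11*d + 6) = (d - 5)*(d + 3)*(d^2 + 3*d + 2) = (d - 5)*(d + 2)*(d + 3)*(d + 1)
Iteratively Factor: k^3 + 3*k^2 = (k + 3)*(k^2) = k*(k + 3)*(k)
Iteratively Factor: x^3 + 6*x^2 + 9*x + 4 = (x + 1)*(x^2 + 5*x + 4) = (x + 1)*(x + 4)*(x + 1)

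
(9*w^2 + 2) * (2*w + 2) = 18*w^3 + 18*w^2 + 4*w + 4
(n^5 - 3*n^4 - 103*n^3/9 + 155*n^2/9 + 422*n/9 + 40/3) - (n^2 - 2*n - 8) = n^5 - 3*n^4 - 103*n^3/9 + 146*n^2/9 + 440*n/9 + 64/3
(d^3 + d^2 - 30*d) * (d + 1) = d^4 + 2*d^3 - 29*d^2 - 30*d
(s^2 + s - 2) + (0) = s^2 + s - 2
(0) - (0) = 0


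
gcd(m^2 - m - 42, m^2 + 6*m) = m + 6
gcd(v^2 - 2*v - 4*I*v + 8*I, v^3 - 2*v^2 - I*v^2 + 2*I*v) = v - 2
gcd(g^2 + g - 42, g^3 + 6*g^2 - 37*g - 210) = g^2 + g - 42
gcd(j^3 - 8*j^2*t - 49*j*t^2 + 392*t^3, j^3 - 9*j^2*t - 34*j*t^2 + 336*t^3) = j^2 - 15*j*t + 56*t^2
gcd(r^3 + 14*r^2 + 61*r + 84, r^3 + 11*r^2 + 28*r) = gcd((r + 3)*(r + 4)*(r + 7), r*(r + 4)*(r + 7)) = r^2 + 11*r + 28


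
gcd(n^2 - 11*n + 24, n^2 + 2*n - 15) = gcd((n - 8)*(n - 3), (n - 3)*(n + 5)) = n - 3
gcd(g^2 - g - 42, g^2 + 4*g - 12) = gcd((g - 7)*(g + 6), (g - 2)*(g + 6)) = g + 6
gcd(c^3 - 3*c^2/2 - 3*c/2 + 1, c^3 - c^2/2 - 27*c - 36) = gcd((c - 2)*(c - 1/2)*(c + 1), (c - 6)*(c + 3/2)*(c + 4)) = 1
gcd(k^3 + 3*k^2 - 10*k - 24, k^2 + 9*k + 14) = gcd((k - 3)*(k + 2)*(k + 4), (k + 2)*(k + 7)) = k + 2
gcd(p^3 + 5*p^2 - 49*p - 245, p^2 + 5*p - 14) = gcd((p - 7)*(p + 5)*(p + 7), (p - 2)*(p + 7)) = p + 7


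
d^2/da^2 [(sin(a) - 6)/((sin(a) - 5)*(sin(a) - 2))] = (-sin(a)^5 + 17*sin(a)^4 - 64*sin(a)^3 - 52*sin(a)^2 + 512*sin(a) - 328)/((sin(a) - 5)^3*(sin(a) - 2)^3)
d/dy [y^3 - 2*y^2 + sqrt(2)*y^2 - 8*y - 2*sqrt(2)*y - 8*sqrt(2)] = 3*y^2 - 4*y + 2*sqrt(2)*y - 8 - 2*sqrt(2)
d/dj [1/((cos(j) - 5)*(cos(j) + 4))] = (-sin(j) + sin(2*j))/((cos(j) - 5)^2*(cos(j) + 4)^2)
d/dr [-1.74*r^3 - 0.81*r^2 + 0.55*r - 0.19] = -5.22*r^2 - 1.62*r + 0.55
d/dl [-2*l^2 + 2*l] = 2 - 4*l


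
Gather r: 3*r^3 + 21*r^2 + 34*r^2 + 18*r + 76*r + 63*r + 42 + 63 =3*r^3 + 55*r^2 + 157*r + 105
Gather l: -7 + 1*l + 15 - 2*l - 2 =6 - l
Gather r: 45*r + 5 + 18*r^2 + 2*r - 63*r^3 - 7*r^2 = -63*r^3 + 11*r^2 + 47*r + 5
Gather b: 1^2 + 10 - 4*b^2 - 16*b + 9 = -4*b^2 - 16*b + 20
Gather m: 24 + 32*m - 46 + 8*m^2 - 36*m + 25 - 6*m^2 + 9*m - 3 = 2*m^2 + 5*m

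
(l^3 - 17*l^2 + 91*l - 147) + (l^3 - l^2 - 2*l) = 2*l^3 - 18*l^2 + 89*l - 147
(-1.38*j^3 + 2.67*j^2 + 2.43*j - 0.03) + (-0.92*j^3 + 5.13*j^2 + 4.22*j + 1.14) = -2.3*j^3 + 7.8*j^2 + 6.65*j + 1.11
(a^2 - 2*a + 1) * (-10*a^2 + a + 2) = -10*a^4 + 21*a^3 - 10*a^2 - 3*a + 2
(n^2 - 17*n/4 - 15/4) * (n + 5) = n^3 + 3*n^2/4 - 25*n - 75/4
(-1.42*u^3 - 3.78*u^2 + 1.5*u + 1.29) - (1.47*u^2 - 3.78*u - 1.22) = -1.42*u^3 - 5.25*u^2 + 5.28*u + 2.51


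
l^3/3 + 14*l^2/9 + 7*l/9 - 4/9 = (l/3 + 1/3)*(l - 1/3)*(l + 4)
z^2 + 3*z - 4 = (z - 1)*(z + 4)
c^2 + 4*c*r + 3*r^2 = (c + r)*(c + 3*r)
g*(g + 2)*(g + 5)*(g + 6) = g^4 + 13*g^3 + 52*g^2 + 60*g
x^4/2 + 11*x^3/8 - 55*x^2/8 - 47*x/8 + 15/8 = (x/2 + 1/2)*(x - 3)*(x - 1/4)*(x + 5)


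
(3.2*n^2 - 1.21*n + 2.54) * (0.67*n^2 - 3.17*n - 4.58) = 2.144*n^4 - 10.9547*n^3 - 9.1185*n^2 - 2.51*n - 11.6332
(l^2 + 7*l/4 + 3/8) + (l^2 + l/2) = 2*l^2 + 9*l/4 + 3/8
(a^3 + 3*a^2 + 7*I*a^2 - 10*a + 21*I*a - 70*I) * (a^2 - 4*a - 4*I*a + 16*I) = a^5 - a^4 + 3*I*a^4 + 6*a^3 - 3*I*a^3 + 12*a^2 - 66*I*a^2 - 616*a + 120*I*a + 1120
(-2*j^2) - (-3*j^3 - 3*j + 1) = 3*j^3 - 2*j^2 + 3*j - 1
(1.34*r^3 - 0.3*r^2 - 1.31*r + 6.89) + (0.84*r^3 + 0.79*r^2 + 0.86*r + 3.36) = 2.18*r^3 + 0.49*r^2 - 0.45*r + 10.25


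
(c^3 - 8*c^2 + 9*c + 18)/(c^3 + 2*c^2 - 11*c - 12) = (c - 6)/(c + 4)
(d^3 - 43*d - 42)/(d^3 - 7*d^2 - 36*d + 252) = (d + 1)/(d - 6)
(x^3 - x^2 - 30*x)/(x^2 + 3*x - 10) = x*(x - 6)/(x - 2)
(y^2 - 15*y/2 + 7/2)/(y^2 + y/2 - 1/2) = (y - 7)/(y + 1)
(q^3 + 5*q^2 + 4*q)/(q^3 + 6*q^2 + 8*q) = (q + 1)/(q + 2)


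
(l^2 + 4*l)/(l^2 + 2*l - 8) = l/(l - 2)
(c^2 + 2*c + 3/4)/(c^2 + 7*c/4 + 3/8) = 2*(2*c + 1)/(4*c + 1)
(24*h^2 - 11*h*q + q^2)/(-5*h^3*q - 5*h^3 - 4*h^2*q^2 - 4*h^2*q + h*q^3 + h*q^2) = (-24*h^2 + 11*h*q - q^2)/(h*(5*h^2*q + 5*h^2 + 4*h*q^2 + 4*h*q - q^3 - q^2))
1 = 1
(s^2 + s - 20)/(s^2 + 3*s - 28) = (s + 5)/(s + 7)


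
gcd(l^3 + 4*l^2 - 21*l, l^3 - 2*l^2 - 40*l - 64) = 1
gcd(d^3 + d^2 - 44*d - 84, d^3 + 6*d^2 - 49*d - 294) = d^2 - d - 42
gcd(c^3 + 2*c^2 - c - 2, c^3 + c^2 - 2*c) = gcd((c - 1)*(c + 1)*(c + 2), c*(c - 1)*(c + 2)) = c^2 + c - 2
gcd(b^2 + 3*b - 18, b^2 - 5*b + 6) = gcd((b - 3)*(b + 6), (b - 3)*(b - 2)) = b - 3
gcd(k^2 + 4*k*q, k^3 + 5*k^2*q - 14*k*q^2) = k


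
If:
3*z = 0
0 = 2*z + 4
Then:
No Solution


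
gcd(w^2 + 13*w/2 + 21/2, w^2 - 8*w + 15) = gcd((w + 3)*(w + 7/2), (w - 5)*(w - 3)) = 1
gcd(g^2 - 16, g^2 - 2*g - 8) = g - 4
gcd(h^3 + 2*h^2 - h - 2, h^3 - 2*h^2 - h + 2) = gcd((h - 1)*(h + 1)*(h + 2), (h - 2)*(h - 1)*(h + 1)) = h^2 - 1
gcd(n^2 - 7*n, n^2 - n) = n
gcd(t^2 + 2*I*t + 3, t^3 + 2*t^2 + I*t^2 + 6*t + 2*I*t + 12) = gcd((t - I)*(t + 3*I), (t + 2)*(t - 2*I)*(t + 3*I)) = t + 3*I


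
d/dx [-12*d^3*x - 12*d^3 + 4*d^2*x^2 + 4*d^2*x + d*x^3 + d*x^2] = d*(-12*d^2 + 8*d*x + 4*d + 3*x^2 + 2*x)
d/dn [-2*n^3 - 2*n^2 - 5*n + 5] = -6*n^2 - 4*n - 5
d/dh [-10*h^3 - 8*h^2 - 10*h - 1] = -30*h^2 - 16*h - 10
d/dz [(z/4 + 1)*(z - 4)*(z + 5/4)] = 3*z^2/4 + 5*z/8 - 4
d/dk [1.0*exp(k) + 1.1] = 1.0*exp(k)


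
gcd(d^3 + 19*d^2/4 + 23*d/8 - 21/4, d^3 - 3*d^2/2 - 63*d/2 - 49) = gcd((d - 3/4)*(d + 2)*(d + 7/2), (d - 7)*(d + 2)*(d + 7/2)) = d^2 + 11*d/2 + 7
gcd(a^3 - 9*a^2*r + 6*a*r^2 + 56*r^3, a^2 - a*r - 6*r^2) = a + 2*r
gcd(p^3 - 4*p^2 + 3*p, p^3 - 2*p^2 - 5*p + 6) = p^2 - 4*p + 3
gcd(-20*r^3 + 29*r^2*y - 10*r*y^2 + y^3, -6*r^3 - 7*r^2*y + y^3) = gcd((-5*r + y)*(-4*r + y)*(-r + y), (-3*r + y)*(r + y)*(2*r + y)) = 1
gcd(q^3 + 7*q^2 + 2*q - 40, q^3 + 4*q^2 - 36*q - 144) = q + 4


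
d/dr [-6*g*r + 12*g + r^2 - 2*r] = -6*g + 2*r - 2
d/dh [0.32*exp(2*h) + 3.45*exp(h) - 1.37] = (0.64*exp(h) + 3.45)*exp(h)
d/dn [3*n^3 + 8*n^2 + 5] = n*(9*n + 16)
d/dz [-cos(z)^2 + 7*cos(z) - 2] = (2*cos(z) - 7)*sin(z)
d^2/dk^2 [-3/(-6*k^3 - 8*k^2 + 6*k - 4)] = 3*(-(9*k + 4)*(3*k^3 + 4*k^2 - 3*k + 2) + (9*k^2 + 8*k - 3)^2)/(3*k^3 + 4*k^2 - 3*k + 2)^3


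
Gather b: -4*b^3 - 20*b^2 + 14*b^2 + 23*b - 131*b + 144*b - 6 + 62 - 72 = -4*b^3 - 6*b^2 + 36*b - 16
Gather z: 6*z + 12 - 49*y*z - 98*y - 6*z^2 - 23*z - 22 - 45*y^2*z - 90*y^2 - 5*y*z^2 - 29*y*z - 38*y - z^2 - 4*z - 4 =-90*y^2 - 136*y + z^2*(-5*y - 7) + z*(-45*y^2 - 78*y - 21) - 14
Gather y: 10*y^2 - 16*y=10*y^2 - 16*y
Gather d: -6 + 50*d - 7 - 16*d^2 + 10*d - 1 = -16*d^2 + 60*d - 14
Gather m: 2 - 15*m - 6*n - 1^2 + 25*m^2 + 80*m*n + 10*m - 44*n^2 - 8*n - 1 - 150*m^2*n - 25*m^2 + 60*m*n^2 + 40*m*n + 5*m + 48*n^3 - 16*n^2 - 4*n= -150*m^2*n + m*(60*n^2 + 120*n) + 48*n^3 - 60*n^2 - 18*n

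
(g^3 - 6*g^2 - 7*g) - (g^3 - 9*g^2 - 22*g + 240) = 3*g^2 + 15*g - 240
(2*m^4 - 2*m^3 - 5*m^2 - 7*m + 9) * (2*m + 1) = 4*m^5 - 2*m^4 - 12*m^3 - 19*m^2 + 11*m + 9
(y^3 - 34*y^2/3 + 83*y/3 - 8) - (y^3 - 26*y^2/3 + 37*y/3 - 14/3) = -8*y^2/3 + 46*y/3 - 10/3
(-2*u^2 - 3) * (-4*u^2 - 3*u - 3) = 8*u^4 + 6*u^3 + 18*u^2 + 9*u + 9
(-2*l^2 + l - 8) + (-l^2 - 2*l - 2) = -3*l^2 - l - 10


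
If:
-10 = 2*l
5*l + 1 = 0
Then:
No Solution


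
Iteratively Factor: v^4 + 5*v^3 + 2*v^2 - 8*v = (v)*(v^3 + 5*v^2 + 2*v - 8) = v*(v + 2)*(v^2 + 3*v - 4) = v*(v - 1)*(v + 2)*(v + 4)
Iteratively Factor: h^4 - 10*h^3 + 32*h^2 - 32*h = (h)*(h^3 - 10*h^2 + 32*h - 32) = h*(h - 2)*(h^2 - 8*h + 16) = h*(h - 4)*(h - 2)*(h - 4)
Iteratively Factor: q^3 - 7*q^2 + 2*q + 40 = (q + 2)*(q^2 - 9*q + 20) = (q - 5)*(q + 2)*(q - 4)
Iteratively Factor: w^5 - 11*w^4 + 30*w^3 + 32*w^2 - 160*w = (w - 4)*(w^4 - 7*w^3 + 2*w^2 + 40*w) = (w - 4)*(w + 2)*(w^3 - 9*w^2 + 20*w) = w*(w - 4)*(w + 2)*(w^2 - 9*w + 20) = w*(w - 4)^2*(w + 2)*(w - 5)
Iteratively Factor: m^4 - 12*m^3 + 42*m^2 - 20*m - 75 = (m + 1)*(m^3 - 13*m^2 + 55*m - 75) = (m - 5)*(m + 1)*(m^2 - 8*m + 15) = (m - 5)*(m - 3)*(m + 1)*(m - 5)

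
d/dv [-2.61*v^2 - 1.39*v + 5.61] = -5.22*v - 1.39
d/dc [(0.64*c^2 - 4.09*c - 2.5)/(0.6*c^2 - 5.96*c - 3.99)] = (-1.3604*c^2 - 2.1072*c + 1.4191)/(0.36*c^4 - 7.152*c^3 + 30.7336*c^2 + 47.5608*c + 15.9201)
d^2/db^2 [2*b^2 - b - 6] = 4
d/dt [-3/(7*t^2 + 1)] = 42*t/(7*t^2 + 1)^2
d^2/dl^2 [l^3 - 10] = 6*l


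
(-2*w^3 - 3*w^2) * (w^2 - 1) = -2*w^5 - 3*w^4 + 2*w^3 + 3*w^2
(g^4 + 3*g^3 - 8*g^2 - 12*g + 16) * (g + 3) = g^5 + 6*g^4 + g^3 - 36*g^2 - 20*g + 48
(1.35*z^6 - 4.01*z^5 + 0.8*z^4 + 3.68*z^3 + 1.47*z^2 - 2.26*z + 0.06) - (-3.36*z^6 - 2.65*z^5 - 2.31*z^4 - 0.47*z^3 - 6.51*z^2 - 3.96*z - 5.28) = 4.71*z^6 - 1.36*z^5 + 3.11*z^4 + 4.15*z^3 + 7.98*z^2 + 1.7*z + 5.34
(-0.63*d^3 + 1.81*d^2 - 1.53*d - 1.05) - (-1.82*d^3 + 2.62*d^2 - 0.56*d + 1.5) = 1.19*d^3 - 0.81*d^2 - 0.97*d - 2.55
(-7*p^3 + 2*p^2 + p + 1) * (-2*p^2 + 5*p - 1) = 14*p^5 - 39*p^4 + 15*p^3 + p^2 + 4*p - 1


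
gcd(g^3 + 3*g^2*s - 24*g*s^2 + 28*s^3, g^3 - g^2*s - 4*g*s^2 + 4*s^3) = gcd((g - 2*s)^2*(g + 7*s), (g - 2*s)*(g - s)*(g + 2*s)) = -g + 2*s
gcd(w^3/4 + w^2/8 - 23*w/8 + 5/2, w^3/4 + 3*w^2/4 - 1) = w - 1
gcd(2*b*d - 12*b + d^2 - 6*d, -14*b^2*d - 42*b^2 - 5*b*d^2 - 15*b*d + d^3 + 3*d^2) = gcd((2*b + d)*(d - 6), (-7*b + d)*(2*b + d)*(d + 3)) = 2*b + d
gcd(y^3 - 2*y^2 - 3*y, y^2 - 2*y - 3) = y^2 - 2*y - 3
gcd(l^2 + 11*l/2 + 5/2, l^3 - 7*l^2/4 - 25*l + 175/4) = l + 5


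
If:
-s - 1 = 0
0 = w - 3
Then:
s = -1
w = 3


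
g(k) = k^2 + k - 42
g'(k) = 2*k + 1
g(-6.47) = -6.61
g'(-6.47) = -11.94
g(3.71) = -24.53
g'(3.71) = 8.42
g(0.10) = -41.89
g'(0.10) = 1.20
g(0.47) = -41.31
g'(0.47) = 1.94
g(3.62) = -25.28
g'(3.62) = 8.24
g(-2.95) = -36.25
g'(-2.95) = -4.90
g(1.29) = -39.05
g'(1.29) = 3.58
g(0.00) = -42.00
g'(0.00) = 1.00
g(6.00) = 0.00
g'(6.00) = 13.00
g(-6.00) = -12.00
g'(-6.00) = -11.00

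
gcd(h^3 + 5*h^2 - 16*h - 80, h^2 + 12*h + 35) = h + 5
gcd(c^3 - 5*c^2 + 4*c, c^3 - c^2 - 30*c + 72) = c - 4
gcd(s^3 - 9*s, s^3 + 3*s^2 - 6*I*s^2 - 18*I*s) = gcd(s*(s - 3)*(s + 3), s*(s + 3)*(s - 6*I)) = s^2 + 3*s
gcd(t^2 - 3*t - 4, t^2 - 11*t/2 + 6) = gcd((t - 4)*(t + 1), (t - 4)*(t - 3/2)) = t - 4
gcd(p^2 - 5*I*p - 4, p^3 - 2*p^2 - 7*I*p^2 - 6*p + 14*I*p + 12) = p - I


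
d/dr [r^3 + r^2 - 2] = r*(3*r + 2)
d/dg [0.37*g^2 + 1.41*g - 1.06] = 0.74*g + 1.41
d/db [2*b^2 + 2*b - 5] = 4*b + 2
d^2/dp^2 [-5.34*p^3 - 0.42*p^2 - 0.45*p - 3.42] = -32.04*p - 0.84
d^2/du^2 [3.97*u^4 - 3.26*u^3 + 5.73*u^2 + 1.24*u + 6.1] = 47.64*u^2 - 19.56*u + 11.46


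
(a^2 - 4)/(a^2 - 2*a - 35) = (4 - a^2)/(-a^2 + 2*a + 35)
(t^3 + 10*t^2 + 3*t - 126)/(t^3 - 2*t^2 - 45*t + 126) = (t + 6)/(t - 6)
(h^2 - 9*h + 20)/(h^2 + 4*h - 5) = (h^2 - 9*h + 20)/(h^2 + 4*h - 5)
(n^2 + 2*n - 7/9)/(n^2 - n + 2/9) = (3*n + 7)/(3*n - 2)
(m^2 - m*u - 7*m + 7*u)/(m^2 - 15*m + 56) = (m - u)/(m - 8)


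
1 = 1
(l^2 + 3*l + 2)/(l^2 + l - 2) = (l + 1)/(l - 1)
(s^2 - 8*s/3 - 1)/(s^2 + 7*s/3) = (3*s^2 - 8*s - 3)/(s*(3*s + 7))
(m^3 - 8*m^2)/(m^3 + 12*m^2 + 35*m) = m*(m - 8)/(m^2 + 12*m + 35)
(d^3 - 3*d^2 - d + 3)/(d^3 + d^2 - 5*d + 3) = (d^2 - 2*d - 3)/(d^2 + 2*d - 3)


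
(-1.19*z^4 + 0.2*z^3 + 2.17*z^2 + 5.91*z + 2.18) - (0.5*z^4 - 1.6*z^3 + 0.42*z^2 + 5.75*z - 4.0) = -1.69*z^4 + 1.8*z^3 + 1.75*z^2 + 0.16*z + 6.18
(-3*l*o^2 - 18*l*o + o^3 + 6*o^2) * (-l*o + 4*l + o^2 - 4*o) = 3*l^2*o^3 + 6*l^2*o^2 - 72*l^2*o - 4*l*o^4 - 8*l*o^3 + 96*l*o^2 + o^5 + 2*o^4 - 24*o^3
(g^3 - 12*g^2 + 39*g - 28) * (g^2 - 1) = g^5 - 12*g^4 + 38*g^3 - 16*g^2 - 39*g + 28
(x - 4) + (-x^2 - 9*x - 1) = -x^2 - 8*x - 5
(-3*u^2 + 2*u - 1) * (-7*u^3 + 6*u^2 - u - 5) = 21*u^5 - 32*u^4 + 22*u^3 + 7*u^2 - 9*u + 5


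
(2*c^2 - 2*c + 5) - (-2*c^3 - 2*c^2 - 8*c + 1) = 2*c^3 + 4*c^2 + 6*c + 4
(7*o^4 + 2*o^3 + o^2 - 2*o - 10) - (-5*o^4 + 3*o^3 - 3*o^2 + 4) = 12*o^4 - o^3 + 4*o^2 - 2*o - 14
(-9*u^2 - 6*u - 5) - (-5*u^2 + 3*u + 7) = -4*u^2 - 9*u - 12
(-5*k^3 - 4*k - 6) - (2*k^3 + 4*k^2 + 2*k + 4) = -7*k^3 - 4*k^2 - 6*k - 10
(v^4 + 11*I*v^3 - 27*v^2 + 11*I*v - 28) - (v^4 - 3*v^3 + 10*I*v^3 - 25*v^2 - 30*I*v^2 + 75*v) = 3*v^3 + I*v^3 - 2*v^2 + 30*I*v^2 - 75*v + 11*I*v - 28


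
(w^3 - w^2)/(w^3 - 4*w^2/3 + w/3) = 3*w/(3*w - 1)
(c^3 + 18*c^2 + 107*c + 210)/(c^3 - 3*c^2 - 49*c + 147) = (c^2 + 11*c + 30)/(c^2 - 10*c + 21)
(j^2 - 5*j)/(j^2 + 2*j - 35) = j/(j + 7)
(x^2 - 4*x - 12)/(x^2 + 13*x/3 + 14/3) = 3*(x - 6)/(3*x + 7)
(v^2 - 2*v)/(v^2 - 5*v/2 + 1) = 2*v/(2*v - 1)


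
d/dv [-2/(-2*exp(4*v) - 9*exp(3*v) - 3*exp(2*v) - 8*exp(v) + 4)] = (-16*exp(3*v) - 54*exp(2*v) - 12*exp(v) - 16)*exp(v)/(2*exp(4*v) + 9*exp(3*v) + 3*exp(2*v) + 8*exp(v) - 4)^2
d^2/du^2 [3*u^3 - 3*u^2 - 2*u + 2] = 18*u - 6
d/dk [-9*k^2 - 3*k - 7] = -18*k - 3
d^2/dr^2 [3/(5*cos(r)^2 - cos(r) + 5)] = 3*(100*sin(r)^4 + 49*sin(r)^2 + 95*cos(r)/4 - 15*cos(3*r)/4 - 101)/(5*sin(r)^2 + cos(r) - 10)^3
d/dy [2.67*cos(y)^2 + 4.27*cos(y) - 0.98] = -(5.34*cos(y) + 4.27)*sin(y)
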